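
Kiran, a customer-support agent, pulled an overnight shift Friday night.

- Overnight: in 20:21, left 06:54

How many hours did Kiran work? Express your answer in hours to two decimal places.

Overnight: 20:21 → midnight = 3 h 39 min; midnight → 06:54 = 6 h 54 min; span 10 h 33 min

10.55 hours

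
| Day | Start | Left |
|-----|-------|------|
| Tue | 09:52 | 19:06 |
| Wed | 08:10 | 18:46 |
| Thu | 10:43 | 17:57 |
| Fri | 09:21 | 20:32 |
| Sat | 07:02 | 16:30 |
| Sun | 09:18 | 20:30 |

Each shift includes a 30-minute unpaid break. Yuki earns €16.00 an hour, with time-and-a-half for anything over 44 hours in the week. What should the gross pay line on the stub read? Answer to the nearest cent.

€990.00

Tue: 09:52–19:06 = 9 h 14 min; less 30 min break → 8 h 44 min
Wed: 08:10–18:46 = 10 h 36 min; less 30 min break → 10 h 6 min
Thu: 10:43–17:57 = 7 h 14 min; less 30 min break → 6 h 44 min
Fri: 09:21–20:32 = 11 h 11 min; less 30 min break → 10 h 41 min
Sat: 07:02–16:30 = 9 h 28 min; less 30 min break → 8 h 58 min
Sun: 09:18–20:30 = 11 h 12 min; less 30 min break → 10 h 42 min
Total worked: 55 h 55 min = 3355 min.
Regular 44 h 0 min = 2640 min at €16.00/h; overtime 11 h 55 min = 715 min at €24.00/h.
Pay = (2640 × €16.00 + 715 × €24.00) ÷ 60 = €990.00.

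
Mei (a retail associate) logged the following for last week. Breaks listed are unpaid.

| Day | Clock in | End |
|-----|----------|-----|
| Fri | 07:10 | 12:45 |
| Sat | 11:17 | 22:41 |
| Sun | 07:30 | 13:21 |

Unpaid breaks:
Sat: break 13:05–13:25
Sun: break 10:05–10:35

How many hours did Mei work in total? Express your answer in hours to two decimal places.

Fri: 07:10–12:45 = 5 h 35 min
Sat: 11:17–22:41 = 11 h 24 min; less 20 min break → 11 h 4 min
Sun: 07:30–13:21 = 5 h 51 min; less 30 min break → 5 h 21 min
Total: 5 h 35 min + 11 h 4 min + 5 h 21 min = 22 h 0 min.

22.00 hours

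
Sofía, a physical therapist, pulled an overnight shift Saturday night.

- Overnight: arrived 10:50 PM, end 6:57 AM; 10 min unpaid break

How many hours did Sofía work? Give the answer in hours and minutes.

7 h 57 min

Overnight: 10:50 PM → midnight = 1 h 10 min; midnight → 6:57 AM = 6 h 57 min; span 8 h 7 min; less 10 min break → 7 h 57 min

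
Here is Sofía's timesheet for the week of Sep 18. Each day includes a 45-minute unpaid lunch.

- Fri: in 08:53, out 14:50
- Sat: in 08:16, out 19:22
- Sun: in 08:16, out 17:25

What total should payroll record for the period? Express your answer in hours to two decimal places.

23.95 hours

Fri: 08:53–14:50 = 5 h 57 min; less 45 min break → 5 h 12 min
Sat: 08:16–19:22 = 11 h 6 min; less 45 min break → 10 h 21 min
Sun: 08:16–17:25 = 9 h 9 min; less 45 min break → 8 h 24 min
Total: 5 h 12 min + 10 h 21 min + 8 h 24 min = 23 h 57 min.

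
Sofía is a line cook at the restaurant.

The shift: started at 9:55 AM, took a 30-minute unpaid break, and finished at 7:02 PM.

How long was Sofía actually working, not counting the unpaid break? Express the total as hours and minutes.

8 h 37 min

The shift: 9:55 AM–7:02 PM = 9 h 7 min; less 30 min break → 8 h 37 min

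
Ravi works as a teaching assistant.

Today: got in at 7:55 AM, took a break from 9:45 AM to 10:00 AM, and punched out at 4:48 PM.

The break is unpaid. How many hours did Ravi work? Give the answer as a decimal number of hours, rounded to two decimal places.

8.63 hours

Today: 7:55 AM–4:48 PM = 8 h 53 min; less 15 min break → 8 h 38 min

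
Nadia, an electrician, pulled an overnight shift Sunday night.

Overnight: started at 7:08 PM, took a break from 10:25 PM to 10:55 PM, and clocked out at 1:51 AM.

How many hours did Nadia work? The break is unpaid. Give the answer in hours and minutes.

6 h 13 min

Overnight: 7:08 PM → midnight = 4 h 52 min; midnight → 1:51 AM = 1 h 51 min; span 6 h 43 min; less 30 min break → 6 h 13 min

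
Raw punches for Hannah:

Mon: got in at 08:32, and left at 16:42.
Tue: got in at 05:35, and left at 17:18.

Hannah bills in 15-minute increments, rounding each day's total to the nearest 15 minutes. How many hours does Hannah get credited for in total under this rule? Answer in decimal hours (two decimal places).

Mon: 08:32–16:42 = 8 h 10 min → rounds to 8 h 15 min
Tue: 05:35–17:18 = 11 h 43 min → rounds to 11 h 45 min
Total credited: 20 h 0 min.

20.00 hours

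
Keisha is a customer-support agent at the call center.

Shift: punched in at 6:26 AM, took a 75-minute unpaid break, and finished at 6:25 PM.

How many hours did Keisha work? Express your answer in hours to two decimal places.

Shift: 6:26 AM–6:25 PM = 11 h 59 min; less 75 min break → 10 h 44 min

10.73 hours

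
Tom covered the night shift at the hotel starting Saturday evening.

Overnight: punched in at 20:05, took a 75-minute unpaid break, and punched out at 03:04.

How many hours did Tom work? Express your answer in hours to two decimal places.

Overnight: 20:05 → midnight = 3 h 55 min; midnight → 03:04 = 3 h 4 min; span 6 h 59 min; less 75 min break → 5 h 44 min

5.73 hours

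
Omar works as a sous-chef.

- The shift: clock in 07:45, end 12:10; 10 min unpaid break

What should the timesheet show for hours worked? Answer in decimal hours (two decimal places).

4.25 hours

The shift: 07:45–12:10 = 4 h 25 min; less 10 min break → 4 h 15 min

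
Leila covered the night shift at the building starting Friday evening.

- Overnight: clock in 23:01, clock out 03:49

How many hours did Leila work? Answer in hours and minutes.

4 h 48 min

Overnight: 23:01 → midnight = 0 h 59 min; midnight → 03:49 = 3 h 49 min; span 4 h 48 min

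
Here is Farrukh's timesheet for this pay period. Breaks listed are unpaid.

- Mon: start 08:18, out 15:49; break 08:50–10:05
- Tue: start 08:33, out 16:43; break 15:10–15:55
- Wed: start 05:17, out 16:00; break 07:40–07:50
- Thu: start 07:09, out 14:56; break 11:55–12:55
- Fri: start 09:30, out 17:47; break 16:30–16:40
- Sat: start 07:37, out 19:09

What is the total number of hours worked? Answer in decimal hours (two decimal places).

50.67 hours

Mon: 08:18–15:49 = 7 h 31 min; less 75 min break → 6 h 16 min
Tue: 08:33–16:43 = 8 h 10 min; less 45 min break → 7 h 25 min
Wed: 05:17–16:00 = 10 h 43 min; less 10 min break → 10 h 33 min
Thu: 07:09–14:56 = 7 h 47 min; less 60 min break → 6 h 47 min
Fri: 09:30–17:47 = 8 h 17 min; less 10 min break → 8 h 7 min
Sat: 07:37–19:09 = 11 h 32 min
Total: 6 h 16 min + 7 h 25 min + 10 h 33 min + 6 h 47 min + 8 h 7 min + 11 h 32 min = 50 h 40 min.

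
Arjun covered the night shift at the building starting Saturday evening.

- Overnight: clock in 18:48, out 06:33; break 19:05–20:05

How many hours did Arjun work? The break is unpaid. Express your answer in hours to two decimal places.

Overnight: 18:48 → midnight = 5 h 12 min; midnight → 06:33 = 6 h 33 min; span 11 h 45 min; less 60 min break → 10 h 45 min

10.75 hours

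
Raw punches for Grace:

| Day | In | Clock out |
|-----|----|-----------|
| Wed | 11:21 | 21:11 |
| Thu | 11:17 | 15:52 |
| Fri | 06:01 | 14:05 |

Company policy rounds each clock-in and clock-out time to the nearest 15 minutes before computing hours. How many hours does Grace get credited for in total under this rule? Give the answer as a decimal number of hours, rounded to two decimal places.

Wed: in 11:21→11:15, out 21:11→21:15; 10 h 0 min
Thu: in 11:17→11:15, out 15:52→15:45; 4 h 30 min
Fri: in 06:01→06:00, out 14:05→14:00; 8 h 0 min
Total credited: 22 h 30 min.

22.50 hours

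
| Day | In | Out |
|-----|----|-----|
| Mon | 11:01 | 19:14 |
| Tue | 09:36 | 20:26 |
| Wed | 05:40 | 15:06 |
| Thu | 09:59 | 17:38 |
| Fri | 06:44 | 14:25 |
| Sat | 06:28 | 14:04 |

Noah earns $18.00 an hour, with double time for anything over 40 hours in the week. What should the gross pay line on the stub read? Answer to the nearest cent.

$1131.00

Mon: 11:01–19:14 = 8 h 13 min
Tue: 09:36–20:26 = 10 h 50 min
Wed: 05:40–15:06 = 9 h 26 min
Thu: 09:59–17:38 = 7 h 39 min
Fri: 06:44–14:25 = 7 h 41 min
Sat: 06:28–14:04 = 7 h 36 min
Total worked: 51 h 25 min = 3085 min.
Regular 40 h 0 min = 2400 min at $18.00/h; overtime 11 h 25 min = 685 min at $36.00/h.
Pay = (2400 × $18.00 + 685 × $36.00) ÷ 60 = $1131.00.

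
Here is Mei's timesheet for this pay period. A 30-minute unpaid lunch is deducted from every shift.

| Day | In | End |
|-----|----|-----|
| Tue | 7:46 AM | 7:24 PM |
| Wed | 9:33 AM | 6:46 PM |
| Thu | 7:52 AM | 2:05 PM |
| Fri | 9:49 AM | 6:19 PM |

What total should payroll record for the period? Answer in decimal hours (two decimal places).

33.57 hours

Tue: 7:46 AM–7:24 PM = 11 h 38 min; less 30 min break → 11 h 8 min
Wed: 9:33 AM–6:46 PM = 9 h 13 min; less 30 min break → 8 h 43 min
Thu: 7:52 AM–2:05 PM = 6 h 13 min; less 30 min break → 5 h 43 min
Fri: 9:49 AM–6:19 PM = 8 h 30 min; less 30 min break → 8 h 0 min
Total: 11 h 8 min + 8 h 43 min + 5 h 43 min + 8 h 0 min = 33 h 34 min.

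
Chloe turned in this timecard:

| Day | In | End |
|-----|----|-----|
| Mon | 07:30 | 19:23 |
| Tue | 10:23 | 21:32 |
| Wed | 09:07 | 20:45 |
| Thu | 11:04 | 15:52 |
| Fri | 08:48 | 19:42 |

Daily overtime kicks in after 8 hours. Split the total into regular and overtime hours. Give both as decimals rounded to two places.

Regular 36.80 hours, overtime 13.57 hours

Mon: 07:30–19:23 = 11 h 53 min
Tue: 10:23–21:32 = 11 h 9 min
Wed: 09:07–20:45 = 11 h 38 min
Thu: 11:04–15:52 = 4 h 48 min
Fri: 08:48–19:42 = 10 h 54 min
Mon reg 8 h 0 min / OT 3 h 53 min; Tue reg 8 h 0 min / OT 3 h 9 min; Wed reg 8 h 0 min / OT 3 h 38 min; Thu reg 4 h 48 min / OT 0 h 0 min; Fri reg 8 h 0 min / OT 2 h 54 min.
Totals: regular 36 h 48 min, overtime 13 h 34 min.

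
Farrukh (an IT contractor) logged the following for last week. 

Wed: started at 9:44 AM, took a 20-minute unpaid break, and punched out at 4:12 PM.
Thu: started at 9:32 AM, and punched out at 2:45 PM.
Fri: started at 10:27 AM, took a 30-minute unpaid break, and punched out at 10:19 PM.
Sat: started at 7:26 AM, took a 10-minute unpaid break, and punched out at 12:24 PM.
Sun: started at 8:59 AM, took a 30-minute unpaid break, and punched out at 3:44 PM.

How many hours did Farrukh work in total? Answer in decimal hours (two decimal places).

Wed: 9:44 AM–4:12 PM = 6 h 28 min; less 20 min break → 6 h 8 min
Thu: 9:32 AM–2:45 PM = 5 h 13 min
Fri: 10:27 AM–10:19 PM = 11 h 52 min; less 30 min break → 11 h 22 min
Sat: 7:26 AM–12:24 PM = 4 h 58 min; less 10 min break → 4 h 48 min
Sun: 8:59 AM–3:44 PM = 6 h 45 min; less 30 min break → 6 h 15 min
Total: 6 h 8 min + 5 h 13 min + 11 h 22 min + 4 h 48 min + 6 h 15 min = 33 h 46 min.

33.77 hours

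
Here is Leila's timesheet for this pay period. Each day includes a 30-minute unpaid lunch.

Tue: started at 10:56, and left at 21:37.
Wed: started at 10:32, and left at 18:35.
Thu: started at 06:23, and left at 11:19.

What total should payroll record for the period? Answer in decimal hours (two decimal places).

Tue: 10:56–21:37 = 10 h 41 min; less 30 min break → 10 h 11 min
Wed: 10:32–18:35 = 8 h 3 min; less 30 min break → 7 h 33 min
Thu: 06:23–11:19 = 4 h 56 min; less 30 min break → 4 h 26 min
Total: 10 h 11 min + 7 h 33 min + 4 h 26 min = 22 h 10 min.

22.17 hours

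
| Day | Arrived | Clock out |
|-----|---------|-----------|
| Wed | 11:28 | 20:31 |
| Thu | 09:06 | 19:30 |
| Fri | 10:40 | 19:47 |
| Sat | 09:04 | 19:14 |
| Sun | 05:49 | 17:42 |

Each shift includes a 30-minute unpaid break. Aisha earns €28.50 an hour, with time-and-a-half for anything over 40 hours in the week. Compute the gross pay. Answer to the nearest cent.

Wed: 11:28–20:31 = 9 h 3 min; less 30 min break → 8 h 33 min
Thu: 09:06–19:30 = 10 h 24 min; less 30 min break → 9 h 54 min
Fri: 10:40–19:47 = 9 h 7 min; less 30 min break → 8 h 37 min
Sat: 09:04–19:14 = 10 h 10 min; less 30 min break → 9 h 40 min
Sun: 05:49–17:42 = 11 h 53 min; less 30 min break → 11 h 23 min
Total worked: 48 h 7 min = 2887 min.
Regular 40 h 0 min = 2400 min at €28.50/h; overtime 8 h 7 min = 487 min at €42.75/h.
Pay = (2400 × €28.50 + 487 × €42.75) ÷ 60 = €1486.99.

€1486.99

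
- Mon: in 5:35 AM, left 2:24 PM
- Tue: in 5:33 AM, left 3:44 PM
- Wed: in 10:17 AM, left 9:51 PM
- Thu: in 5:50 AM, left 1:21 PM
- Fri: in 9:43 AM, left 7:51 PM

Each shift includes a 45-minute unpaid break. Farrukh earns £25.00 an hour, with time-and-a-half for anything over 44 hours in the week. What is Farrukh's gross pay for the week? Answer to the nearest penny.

Mon: 5:35 AM–2:24 PM = 8 h 49 min; less 45 min break → 8 h 4 min
Tue: 5:33 AM–3:44 PM = 10 h 11 min; less 45 min break → 9 h 26 min
Wed: 10:17 AM–9:51 PM = 11 h 34 min; less 45 min break → 10 h 49 min
Thu: 5:50 AM–1:21 PM = 7 h 31 min; less 45 min break → 6 h 46 min
Fri: 9:43 AM–7:51 PM = 10 h 8 min; less 45 min break → 9 h 23 min
Total worked: 44 h 28 min = 2668 min.
Regular 44 h 0 min = 2640 min at £25.00/h; overtime 0 h 28 min = 28 min at £37.50/h.
Pay = (2640 × £25.00 + 28 × £37.50) ÷ 60 = £1117.50.

£1117.50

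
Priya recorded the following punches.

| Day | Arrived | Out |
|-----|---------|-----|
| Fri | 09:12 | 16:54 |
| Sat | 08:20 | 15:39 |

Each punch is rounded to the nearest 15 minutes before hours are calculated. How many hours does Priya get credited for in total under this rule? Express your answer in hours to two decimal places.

Fri: in 09:12→09:15, out 16:54→17:00; 7 h 45 min
Sat: in 08:20→08:15, out 15:39→15:45; 7 h 30 min
Total credited: 15 h 15 min.

15.25 hours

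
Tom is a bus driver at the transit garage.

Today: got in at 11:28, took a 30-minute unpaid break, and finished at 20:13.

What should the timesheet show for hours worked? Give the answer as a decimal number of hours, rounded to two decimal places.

Today: 11:28–20:13 = 8 h 45 min; less 30 min break → 8 h 15 min

8.25 hours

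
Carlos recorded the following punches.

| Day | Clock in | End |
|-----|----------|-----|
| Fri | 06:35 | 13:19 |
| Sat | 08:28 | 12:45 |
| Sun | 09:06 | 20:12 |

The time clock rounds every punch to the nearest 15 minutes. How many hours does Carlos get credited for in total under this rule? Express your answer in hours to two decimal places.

22.25 hours

Fri: in 06:35→06:30, out 13:19→13:15; 6 h 45 min
Sat: in 08:28→08:30, out 12:45→12:45; 4 h 15 min
Sun: in 09:06→09:00, out 20:12→20:15; 11 h 15 min
Total credited: 22 h 15 min.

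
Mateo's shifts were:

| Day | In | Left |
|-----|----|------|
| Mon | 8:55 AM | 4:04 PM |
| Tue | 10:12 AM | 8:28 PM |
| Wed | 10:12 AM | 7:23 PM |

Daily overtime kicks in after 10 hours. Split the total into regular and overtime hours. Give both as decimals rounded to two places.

Regular 26.33 hours, overtime 0.27 hours

Mon: 8:55 AM–4:04 PM = 7 h 9 min
Tue: 10:12 AM–8:28 PM = 10 h 16 min
Wed: 10:12 AM–7:23 PM = 9 h 11 min
Mon reg 7 h 9 min / OT 0 h 0 min; Tue reg 10 h 0 min / OT 0 h 16 min; Wed reg 9 h 11 min / OT 0 h 0 min.
Totals: regular 26 h 20 min, overtime 0 h 16 min.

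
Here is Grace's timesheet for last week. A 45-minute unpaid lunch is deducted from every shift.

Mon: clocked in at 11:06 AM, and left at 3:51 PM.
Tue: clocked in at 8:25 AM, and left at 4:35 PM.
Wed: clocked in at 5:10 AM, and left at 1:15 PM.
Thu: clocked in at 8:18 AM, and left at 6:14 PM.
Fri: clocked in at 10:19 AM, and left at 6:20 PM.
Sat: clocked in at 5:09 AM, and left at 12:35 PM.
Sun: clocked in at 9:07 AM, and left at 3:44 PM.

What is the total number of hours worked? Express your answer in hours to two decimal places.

Mon: 11:06 AM–3:51 PM = 4 h 45 min; less 45 min break → 4 h 0 min
Tue: 8:25 AM–4:35 PM = 8 h 10 min; less 45 min break → 7 h 25 min
Wed: 5:10 AM–1:15 PM = 8 h 5 min; less 45 min break → 7 h 20 min
Thu: 8:18 AM–6:14 PM = 9 h 56 min; less 45 min break → 9 h 11 min
Fri: 10:19 AM–6:20 PM = 8 h 1 min; less 45 min break → 7 h 16 min
Sat: 5:09 AM–12:35 PM = 7 h 26 min; less 45 min break → 6 h 41 min
Sun: 9:07 AM–3:44 PM = 6 h 37 min; less 45 min break → 5 h 52 min
Total: 4 h 0 min + 7 h 25 min + 7 h 20 min + 9 h 11 min + 7 h 16 min + 6 h 41 min + 5 h 52 min = 47 h 45 min.

47.75 hours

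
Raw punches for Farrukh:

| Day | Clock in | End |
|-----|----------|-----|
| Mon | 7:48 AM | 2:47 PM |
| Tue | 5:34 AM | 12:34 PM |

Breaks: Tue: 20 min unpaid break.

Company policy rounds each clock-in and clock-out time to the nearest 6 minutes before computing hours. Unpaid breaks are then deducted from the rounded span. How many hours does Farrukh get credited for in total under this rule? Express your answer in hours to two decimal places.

Mon: in 7:48 AM→7:48 AM, out 2:47 PM→2:48 PM; 7 h 0 min
Tue: in 5:34 AM→5:36 AM, out 12:34 PM→12:36 PM; 7 h 0 min − 20 min = 6 h 40 min
Total credited: 13 h 40 min.

13.67 hours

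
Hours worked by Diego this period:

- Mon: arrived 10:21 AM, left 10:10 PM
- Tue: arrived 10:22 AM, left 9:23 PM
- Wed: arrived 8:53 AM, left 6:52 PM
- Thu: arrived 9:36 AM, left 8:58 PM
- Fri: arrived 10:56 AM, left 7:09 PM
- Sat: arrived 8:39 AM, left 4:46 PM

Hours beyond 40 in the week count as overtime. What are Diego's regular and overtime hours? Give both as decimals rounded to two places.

Mon: 10:21 AM–10:10 PM = 11 h 49 min
Tue: 10:22 AM–9:23 PM = 11 h 1 min
Wed: 8:53 AM–6:52 PM = 9 h 59 min
Thu: 9:36 AM–8:58 PM = 11 h 22 min
Fri: 10:56 AM–7:09 PM = 8 h 13 min
Sat: 8:39 AM–4:46 PM = 8 h 7 min
Total worked: 60 h 31 min = 60.52 h.
Threshold 40 h → overtime 20 h 31 min, regular 40 h 0 min.

Regular 40.00 hours, overtime 20.52 hours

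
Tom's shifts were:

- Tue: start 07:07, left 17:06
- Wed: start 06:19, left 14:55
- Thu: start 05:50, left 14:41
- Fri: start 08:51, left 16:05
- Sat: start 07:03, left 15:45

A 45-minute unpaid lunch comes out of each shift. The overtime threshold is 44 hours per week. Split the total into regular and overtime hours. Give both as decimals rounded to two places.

Regular 39.62 hours, overtime 0.00 hours

Tue: 07:07–17:06 = 9 h 59 min; less 45 min break → 9 h 14 min
Wed: 06:19–14:55 = 8 h 36 min; less 45 min break → 7 h 51 min
Thu: 05:50–14:41 = 8 h 51 min; less 45 min break → 8 h 6 min
Fri: 08:51–16:05 = 7 h 14 min; less 45 min break → 6 h 29 min
Sat: 07:03–15:45 = 8 h 42 min; less 45 min break → 7 h 57 min
Total worked: 39 h 37 min = 39.62 h.
Threshold 44 h → overtime 0 h 0 min, regular 39 h 37 min.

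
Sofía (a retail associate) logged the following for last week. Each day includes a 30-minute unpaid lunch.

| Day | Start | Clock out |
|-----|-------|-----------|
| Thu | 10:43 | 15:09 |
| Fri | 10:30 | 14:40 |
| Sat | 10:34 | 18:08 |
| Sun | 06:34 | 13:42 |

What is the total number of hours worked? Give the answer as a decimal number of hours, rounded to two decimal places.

21.30 hours

Thu: 10:43–15:09 = 4 h 26 min; less 30 min break → 3 h 56 min
Fri: 10:30–14:40 = 4 h 10 min; less 30 min break → 3 h 40 min
Sat: 10:34–18:08 = 7 h 34 min; less 30 min break → 7 h 4 min
Sun: 06:34–13:42 = 7 h 8 min; less 30 min break → 6 h 38 min
Total: 3 h 56 min + 3 h 40 min + 7 h 4 min + 6 h 38 min = 21 h 18 min.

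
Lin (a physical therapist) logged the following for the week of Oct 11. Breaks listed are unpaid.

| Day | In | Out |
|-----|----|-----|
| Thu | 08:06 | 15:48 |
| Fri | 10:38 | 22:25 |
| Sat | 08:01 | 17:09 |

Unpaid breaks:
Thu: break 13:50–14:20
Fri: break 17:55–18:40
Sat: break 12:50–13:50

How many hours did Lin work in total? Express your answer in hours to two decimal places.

Thu: 08:06–15:48 = 7 h 42 min; less 30 min break → 7 h 12 min
Fri: 10:38–22:25 = 11 h 47 min; less 45 min break → 11 h 2 min
Sat: 08:01–17:09 = 9 h 8 min; less 60 min break → 8 h 8 min
Total: 7 h 12 min + 11 h 2 min + 8 h 8 min = 26 h 22 min.

26.37 hours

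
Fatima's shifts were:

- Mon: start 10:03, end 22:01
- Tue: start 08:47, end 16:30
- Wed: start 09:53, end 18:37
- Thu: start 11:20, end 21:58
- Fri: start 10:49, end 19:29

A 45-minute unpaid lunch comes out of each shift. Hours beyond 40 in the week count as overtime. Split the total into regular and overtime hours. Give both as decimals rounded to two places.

Mon: 10:03–22:01 = 11 h 58 min; less 45 min break → 11 h 13 min
Tue: 08:47–16:30 = 7 h 43 min; less 45 min break → 6 h 58 min
Wed: 09:53–18:37 = 8 h 44 min; less 45 min break → 7 h 59 min
Thu: 11:20–21:58 = 10 h 38 min; less 45 min break → 9 h 53 min
Fri: 10:49–19:29 = 8 h 40 min; less 45 min break → 7 h 55 min
Total worked: 43 h 58 min = 43.97 h.
Threshold 40 h → overtime 3 h 58 min, regular 40 h 0 min.

Regular 40.00 hours, overtime 3.97 hours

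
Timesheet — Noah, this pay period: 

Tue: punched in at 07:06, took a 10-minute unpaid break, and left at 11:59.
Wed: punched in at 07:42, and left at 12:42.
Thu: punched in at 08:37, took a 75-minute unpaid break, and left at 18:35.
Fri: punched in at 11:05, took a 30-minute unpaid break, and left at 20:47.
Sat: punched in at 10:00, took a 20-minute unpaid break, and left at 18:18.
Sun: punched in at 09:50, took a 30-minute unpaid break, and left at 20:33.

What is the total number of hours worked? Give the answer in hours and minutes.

Tue: 07:06–11:59 = 4 h 53 min; less 10 min break → 4 h 43 min
Wed: 07:42–12:42 = 5 h 0 min
Thu: 08:37–18:35 = 9 h 58 min; less 75 min break → 8 h 43 min
Fri: 11:05–20:47 = 9 h 42 min; less 30 min break → 9 h 12 min
Sat: 10:00–18:18 = 8 h 18 min; less 20 min break → 7 h 58 min
Sun: 09:50–20:33 = 10 h 43 min; less 30 min break → 10 h 13 min
Total: 4 h 43 min + 5 h 0 min + 8 h 43 min + 9 h 12 min + 7 h 58 min + 10 h 13 min = 45 h 49 min.

45 h 49 min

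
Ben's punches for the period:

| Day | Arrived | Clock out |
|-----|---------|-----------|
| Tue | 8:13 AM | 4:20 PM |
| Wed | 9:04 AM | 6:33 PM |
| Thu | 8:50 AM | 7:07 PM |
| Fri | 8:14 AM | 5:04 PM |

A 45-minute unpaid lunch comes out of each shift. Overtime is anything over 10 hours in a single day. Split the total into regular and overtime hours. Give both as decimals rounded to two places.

Regular 33.72 hours, overtime 0.00 hours

Tue: 8:13 AM–4:20 PM = 8 h 7 min; less 45 min break → 7 h 22 min
Wed: 9:04 AM–6:33 PM = 9 h 29 min; less 45 min break → 8 h 44 min
Thu: 8:50 AM–7:07 PM = 10 h 17 min; less 45 min break → 9 h 32 min
Fri: 8:14 AM–5:04 PM = 8 h 50 min; less 45 min break → 8 h 5 min
Tue reg 7 h 22 min / OT 0 h 0 min; Wed reg 8 h 44 min / OT 0 h 0 min; Thu reg 9 h 32 min / OT 0 h 0 min; Fri reg 8 h 5 min / OT 0 h 0 min.
Totals: regular 33 h 43 min, overtime 0 h 0 min.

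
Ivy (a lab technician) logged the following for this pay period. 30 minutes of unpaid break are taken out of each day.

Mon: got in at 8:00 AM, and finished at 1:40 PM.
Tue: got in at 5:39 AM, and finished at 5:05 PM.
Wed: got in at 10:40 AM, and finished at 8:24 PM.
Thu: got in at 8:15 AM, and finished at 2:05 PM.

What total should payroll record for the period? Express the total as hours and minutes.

Mon: 8:00 AM–1:40 PM = 5 h 40 min; less 30 min break → 5 h 10 min
Tue: 5:39 AM–5:05 PM = 11 h 26 min; less 30 min break → 10 h 56 min
Wed: 10:40 AM–8:24 PM = 9 h 44 min; less 30 min break → 9 h 14 min
Thu: 8:15 AM–2:05 PM = 5 h 50 min; less 30 min break → 5 h 20 min
Total: 5 h 10 min + 10 h 56 min + 9 h 14 min + 5 h 20 min = 30 h 40 min.

30 h 40 min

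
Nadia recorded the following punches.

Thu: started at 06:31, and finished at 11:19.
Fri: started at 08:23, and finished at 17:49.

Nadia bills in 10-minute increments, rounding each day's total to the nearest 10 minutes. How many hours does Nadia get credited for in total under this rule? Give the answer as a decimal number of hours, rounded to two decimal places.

Thu: 06:31–11:19 = 4 h 48 min → rounds to 4 h 50 min
Fri: 08:23–17:49 = 9 h 26 min → rounds to 9 h 30 min
Total credited: 14 h 20 min.

14.33 hours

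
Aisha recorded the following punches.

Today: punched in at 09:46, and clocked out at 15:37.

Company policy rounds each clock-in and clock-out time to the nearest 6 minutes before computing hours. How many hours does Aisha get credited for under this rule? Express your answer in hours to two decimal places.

5.80 hours

Today: in 09:46→09:48, out 15:37→15:36; 5 h 48 min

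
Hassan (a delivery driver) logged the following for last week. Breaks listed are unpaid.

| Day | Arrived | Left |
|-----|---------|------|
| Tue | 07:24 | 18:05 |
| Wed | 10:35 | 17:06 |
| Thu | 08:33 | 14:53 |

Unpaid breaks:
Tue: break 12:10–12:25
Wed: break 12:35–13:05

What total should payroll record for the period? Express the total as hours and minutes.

22 h 47 min

Tue: 07:24–18:05 = 10 h 41 min; less 15 min break → 10 h 26 min
Wed: 10:35–17:06 = 6 h 31 min; less 30 min break → 6 h 1 min
Thu: 08:33–14:53 = 6 h 20 min
Total: 10 h 26 min + 6 h 1 min + 6 h 20 min = 22 h 47 min.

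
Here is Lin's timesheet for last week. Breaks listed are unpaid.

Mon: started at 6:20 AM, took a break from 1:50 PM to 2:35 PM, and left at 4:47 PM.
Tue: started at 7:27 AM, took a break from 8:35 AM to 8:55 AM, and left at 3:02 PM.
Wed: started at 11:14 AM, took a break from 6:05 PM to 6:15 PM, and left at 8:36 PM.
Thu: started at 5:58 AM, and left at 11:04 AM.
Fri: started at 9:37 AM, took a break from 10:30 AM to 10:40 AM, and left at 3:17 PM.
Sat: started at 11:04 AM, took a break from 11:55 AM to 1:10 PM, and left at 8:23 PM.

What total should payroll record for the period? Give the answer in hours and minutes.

Mon: 6:20 AM–4:47 PM = 10 h 27 min; less 45 min break → 9 h 42 min
Tue: 7:27 AM–3:02 PM = 7 h 35 min; less 20 min break → 7 h 15 min
Wed: 11:14 AM–8:36 PM = 9 h 22 min; less 10 min break → 9 h 12 min
Thu: 5:58 AM–11:04 AM = 5 h 6 min
Fri: 9:37 AM–3:17 PM = 5 h 40 min; less 10 min break → 5 h 30 min
Sat: 11:04 AM–8:23 PM = 9 h 19 min; less 75 min break → 8 h 4 min
Total: 9 h 42 min + 7 h 15 min + 9 h 12 min + 5 h 6 min + 5 h 30 min + 8 h 4 min = 44 h 49 min.

44 h 49 min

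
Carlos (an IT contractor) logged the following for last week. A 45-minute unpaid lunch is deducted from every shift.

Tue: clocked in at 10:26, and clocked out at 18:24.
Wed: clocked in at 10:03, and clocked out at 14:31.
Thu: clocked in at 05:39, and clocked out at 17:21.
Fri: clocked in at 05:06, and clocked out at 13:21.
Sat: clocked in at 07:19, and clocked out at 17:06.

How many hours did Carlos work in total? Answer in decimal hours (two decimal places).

38.42 hours

Tue: 10:26–18:24 = 7 h 58 min; less 45 min break → 7 h 13 min
Wed: 10:03–14:31 = 4 h 28 min; less 45 min break → 3 h 43 min
Thu: 05:39–17:21 = 11 h 42 min; less 45 min break → 10 h 57 min
Fri: 05:06–13:21 = 8 h 15 min; less 45 min break → 7 h 30 min
Sat: 07:19–17:06 = 9 h 47 min; less 45 min break → 9 h 2 min
Total: 7 h 13 min + 3 h 43 min + 10 h 57 min + 7 h 30 min + 9 h 2 min = 38 h 25 min.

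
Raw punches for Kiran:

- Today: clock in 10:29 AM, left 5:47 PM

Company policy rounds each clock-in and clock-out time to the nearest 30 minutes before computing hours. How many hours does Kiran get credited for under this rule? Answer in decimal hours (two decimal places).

7.50 hours

Today: in 10:29 AM→10:30 AM, out 5:47 PM→6:00 PM; 7 h 30 min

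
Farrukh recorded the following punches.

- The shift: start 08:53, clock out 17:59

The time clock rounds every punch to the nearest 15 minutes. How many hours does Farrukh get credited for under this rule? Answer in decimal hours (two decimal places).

9.00 hours

The shift: in 08:53→09:00, out 17:59→18:00; 9 h 0 min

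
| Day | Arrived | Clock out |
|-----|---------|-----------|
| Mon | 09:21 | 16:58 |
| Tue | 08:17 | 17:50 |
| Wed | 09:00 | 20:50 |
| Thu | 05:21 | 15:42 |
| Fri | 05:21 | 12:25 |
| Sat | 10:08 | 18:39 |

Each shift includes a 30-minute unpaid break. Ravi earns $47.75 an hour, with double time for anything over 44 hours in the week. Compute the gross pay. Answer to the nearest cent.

$2858.63

Mon: 09:21–16:58 = 7 h 37 min; less 30 min break → 7 h 7 min
Tue: 08:17–17:50 = 9 h 33 min; less 30 min break → 9 h 3 min
Wed: 09:00–20:50 = 11 h 50 min; less 30 min break → 11 h 20 min
Thu: 05:21–15:42 = 10 h 21 min; less 30 min break → 9 h 51 min
Fri: 05:21–12:25 = 7 h 4 min; less 30 min break → 6 h 34 min
Sat: 10:08–18:39 = 8 h 31 min; less 30 min break → 8 h 1 min
Total worked: 51 h 56 min = 3116 min.
Regular 44 h 0 min = 2640 min at $47.75/h; overtime 7 h 56 min = 476 min at $95.50/h.
Pay = (2640 × $47.75 + 476 × $95.50) ÷ 60 = $2858.63.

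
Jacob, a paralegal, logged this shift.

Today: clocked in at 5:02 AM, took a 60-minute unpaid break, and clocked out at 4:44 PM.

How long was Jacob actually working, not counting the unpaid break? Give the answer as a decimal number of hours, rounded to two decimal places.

10.70 hours

Today: 5:02 AM–4:44 PM = 11 h 42 min; less 60 min break → 10 h 42 min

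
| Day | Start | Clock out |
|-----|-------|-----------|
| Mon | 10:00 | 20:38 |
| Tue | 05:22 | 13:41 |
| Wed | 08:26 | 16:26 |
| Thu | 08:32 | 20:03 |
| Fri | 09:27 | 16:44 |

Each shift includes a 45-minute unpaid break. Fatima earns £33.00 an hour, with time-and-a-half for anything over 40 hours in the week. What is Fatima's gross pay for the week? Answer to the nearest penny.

£1419.00

Mon: 10:00–20:38 = 10 h 38 min; less 45 min break → 9 h 53 min
Tue: 05:22–13:41 = 8 h 19 min; less 45 min break → 7 h 34 min
Wed: 08:26–16:26 = 8 h 0 min; less 45 min break → 7 h 15 min
Thu: 08:32–20:03 = 11 h 31 min; less 45 min break → 10 h 46 min
Fri: 09:27–16:44 = 7 h 17 min; less 45 min break → 6 h 32 min
Total worked: 42 h 0 min = 2520 min.
Regular 40 h 0 min = 2400 min at £33.00/h; overtime 2 h 0 min = 120 min at £49.50/h.
Pay = (2400 × £33.00 + 120 × £49.50) ÷ 60 = £1419.00.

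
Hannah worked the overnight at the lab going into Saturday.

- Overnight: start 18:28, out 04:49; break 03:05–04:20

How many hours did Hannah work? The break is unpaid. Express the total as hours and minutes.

9 h 6 min

Overnight: 18:28 → midnight = 5 h 32 min; midnight → 04:49 = 4 h 49 min; span 10 h 21 min; less 75 min break → 9 h 6 min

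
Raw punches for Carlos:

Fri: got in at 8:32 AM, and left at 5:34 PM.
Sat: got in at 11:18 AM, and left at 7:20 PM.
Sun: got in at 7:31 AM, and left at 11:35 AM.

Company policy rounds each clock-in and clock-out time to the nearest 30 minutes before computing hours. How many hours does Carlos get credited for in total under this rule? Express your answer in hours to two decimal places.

21.00 hours

Fri: in 8:32 AM→8:30 AM, out 5:34 PM→5:30 PM; 9 h 0 min
Sat: in 11:18 AM→11:30 AM, out 7:20 PM→7:30 PM; 8 h 0 min
Sun: in 7:31 AM→7:30 AM, out 11:35 AM→11:30 AM; 4 h 0 min
Total credited: 21 h 0 min.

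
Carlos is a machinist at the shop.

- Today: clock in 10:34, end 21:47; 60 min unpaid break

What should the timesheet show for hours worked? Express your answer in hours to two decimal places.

Today: 10:34–21:47 = 11 h 13 min; less 60 min break → 10 h 13 min

10.22 hours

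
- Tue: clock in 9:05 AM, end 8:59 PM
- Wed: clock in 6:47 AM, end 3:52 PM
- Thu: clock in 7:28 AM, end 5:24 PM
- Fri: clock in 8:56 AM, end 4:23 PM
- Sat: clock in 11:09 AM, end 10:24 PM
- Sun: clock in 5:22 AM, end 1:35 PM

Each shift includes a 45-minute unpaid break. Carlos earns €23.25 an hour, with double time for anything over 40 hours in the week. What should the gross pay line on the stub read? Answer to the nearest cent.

Tue: 9:05 AM–8:59 PM = 11 h 54 min; less 45 min break → 11 h 9 min
Wed: 6:47 AM–3:52 PM = 9 h 5 min; less 45 min break → 8 h 20 min
Thu: 7:28 AM–5:24 PM = 9 h 56 min; less 45 min break → 9 h 11 min
Fri: 8:56 AM–4:23 PM = 7 h 27 min; less 45 min break → 6 h 42 min
Sat: 11:09 AM–10:24 PM = 11 h 15 min; less 45 min break → 10 h 30 min
Sun: 5:22 AM–1:35 PM = 8 h 13 min; less 45 min break → 7 h 28 min
Total worked: 53 h 20 min = 3200 min.
Regular 40 h 0 min = 2400 min at €23.25/h; overtime 13 h 20 min = 800 min at €46.50/h.
Pay = (2400 × €23.25 + 800 × €46.50) ÷ 60 = €1550.00.

€1550.00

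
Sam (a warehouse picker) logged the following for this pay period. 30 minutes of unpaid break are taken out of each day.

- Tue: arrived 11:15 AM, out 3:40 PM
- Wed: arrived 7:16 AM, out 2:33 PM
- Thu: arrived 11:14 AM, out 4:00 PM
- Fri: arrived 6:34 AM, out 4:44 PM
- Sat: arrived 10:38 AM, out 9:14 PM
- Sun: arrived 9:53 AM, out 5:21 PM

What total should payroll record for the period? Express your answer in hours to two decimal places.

41.70 hours

Tue: 11:15 AM–3:40 PM = 4 h 25 min; less 30 min break → 3 h 55 min
Wed: 7:16 AM–2:33 PM = 7 h 17 min; less 30 min break → 6 h 47 min
Thu: 11:14 AM–4:00 PM = 4 h 46 min; less 30 min break → 4 h 16 min
Fri: 6:34 AM–4:44 PM = 10 h 10 min; less 30 min break → 9 h 40 min
Sat: 10:38 AM–9:14 PM = 10 h 36 min; less 30 min break → 10 h 6 min
Sun: 9:53 AM–5:21 PM = 7 h 28 min; less 30 min break → 6 h 58 min
Total: 3 h 55 min + 6 h 47 min + 4 h 16 min + 9 h 40 min + 10 h 6 min + 6 h 58 min = 41 h 42 min.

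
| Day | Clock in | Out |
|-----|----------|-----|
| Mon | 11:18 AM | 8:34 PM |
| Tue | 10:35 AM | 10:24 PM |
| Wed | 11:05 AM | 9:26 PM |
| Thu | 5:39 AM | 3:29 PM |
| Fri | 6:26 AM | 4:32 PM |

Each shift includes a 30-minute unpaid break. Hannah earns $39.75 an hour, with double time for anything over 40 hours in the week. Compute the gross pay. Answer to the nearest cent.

$2294.90

Mon: 11:18 AM–8:34 PM = 9 h 16 min; less 30 min break → 8 h 46 min
Tue: 10:35 AM–10:24 PM = 11 h 49 min; less 30 min break → 11 h 19 min
Wed: 11:05 AM–9:26 PM = 10 h 21 min; less 30 min break → 9 h 51 min
Thu: 5:39 AM–3:29 PM = 9 h 50 min; less 30 min break → 9 h 20 min
Fri: 6:26 AM–4:32 PM = 10 h 6 min; less 30 min break → 9 h 36 min
Total worked: 48 h 52 min = 2932 min.
Regular 40 h 0 min = 2400 min at $39.75/h; overtime 8 h 52 min = 532 min at $79.50/h.
Pay = (2400 × $39.75 + 532 × $79.50) ÷ 60 = $2294.90.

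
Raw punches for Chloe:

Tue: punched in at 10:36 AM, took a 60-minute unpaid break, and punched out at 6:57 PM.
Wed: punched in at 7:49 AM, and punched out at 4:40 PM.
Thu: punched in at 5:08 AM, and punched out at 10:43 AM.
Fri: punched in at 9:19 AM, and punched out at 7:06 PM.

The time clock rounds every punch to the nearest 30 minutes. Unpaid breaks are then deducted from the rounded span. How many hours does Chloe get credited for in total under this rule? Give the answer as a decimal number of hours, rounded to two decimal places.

31.00 hours

Tue: in 10:36 AM→10:30 AM, out 6:57 PM→7:00 PM; 8 h 30 min − 60 min = 7 h 30 min
Wed: in 7:49 AM→8:00 AM, out 4:40 PM→4:30 PM; 8 h 30 min
Thu: in 5:08 AM→5:00 AM, out 10:43 AM→10:30 AM; 5 h 30 min
Fri: in 9:19 AM→9:30 AM, out 7:06 PM→7:00 PM; 9 h 30 min
Total credited: 31 h 0 min.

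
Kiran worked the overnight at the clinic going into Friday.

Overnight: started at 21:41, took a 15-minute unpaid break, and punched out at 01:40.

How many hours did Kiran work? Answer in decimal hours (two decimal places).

Overnight: 21:41 → midnight = 2 h 19 min; midnight → 01:40 = 1 h 40 min; span 3 h 59 min; less 15 min break → 3 h 44 min

3.73 hours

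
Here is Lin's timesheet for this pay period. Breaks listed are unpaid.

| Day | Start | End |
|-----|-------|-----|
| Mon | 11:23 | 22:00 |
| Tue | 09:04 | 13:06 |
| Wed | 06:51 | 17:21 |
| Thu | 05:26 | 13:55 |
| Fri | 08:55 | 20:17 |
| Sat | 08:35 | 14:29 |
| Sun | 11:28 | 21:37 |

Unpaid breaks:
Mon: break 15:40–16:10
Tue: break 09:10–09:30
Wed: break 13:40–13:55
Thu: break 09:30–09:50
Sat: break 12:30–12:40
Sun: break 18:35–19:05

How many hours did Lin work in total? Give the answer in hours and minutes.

Mon: 11:23–22:00 = 10 h 37 min; less 30 min break → 10 h 7 min
Tue: 09:04–13:06 = 4 h 2 min; less 20 min break → 3 h 42 min
Wed: 06:51–17:21 = 10 h 30 min; less 15 min break → 10 h 15 min
Thu: 05:26–13:55 = 8 h 29 min; less 20 min break → 8 h 9 min
Fri: 08:55–20:17 = 11 h 22 min
Sat: 08:35–14:29 = 5 h 54 min; less 10 min break → 5 h 44 min
Sun: 11:28–21:37 = 10 h 9 min; less 30 min break → 9 h 39 min
Total: 10 h 7 min + 3 h 42 min + 10 h 15 min + 8 h 9 min + 11 h 22 min + 5 h 44 min + 9 h 39 min = 58 h 58 min.

58 h 58 min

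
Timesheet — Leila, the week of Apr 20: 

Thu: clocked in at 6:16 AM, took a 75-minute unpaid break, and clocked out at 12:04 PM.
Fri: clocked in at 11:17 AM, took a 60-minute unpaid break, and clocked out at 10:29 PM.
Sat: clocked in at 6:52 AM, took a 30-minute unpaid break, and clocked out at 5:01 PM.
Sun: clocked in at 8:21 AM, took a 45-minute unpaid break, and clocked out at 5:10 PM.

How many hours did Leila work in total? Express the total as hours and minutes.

32 h 28 min

Thu: 6:16 AM–12:04 PM = 5 h 48 min; less 75 min break → 4 h 33 min
Fri: 11:17 AM–10:29 PM = 11 h 12 min; less 60 min break → 10 h 12 min
Sat: 6:52 AM–5:01 PM = 10 h 9 min; less 30 min break → 9 h 39 min
Sun: 8:21 AM–5:10 PM = 8 h 49 min; less 45 min break → 8 h 4 min
Total: 4 h 33 min + 10 h 12 min + 9 h 39 min + 8 h 4 min = 32 h 28 min.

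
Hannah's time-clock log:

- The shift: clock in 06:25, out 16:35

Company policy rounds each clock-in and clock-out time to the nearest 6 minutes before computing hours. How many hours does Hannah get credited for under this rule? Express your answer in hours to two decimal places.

The shift: in 06:25→06:24, out 16:35→16:36; 10 h 12 min

10.20 hours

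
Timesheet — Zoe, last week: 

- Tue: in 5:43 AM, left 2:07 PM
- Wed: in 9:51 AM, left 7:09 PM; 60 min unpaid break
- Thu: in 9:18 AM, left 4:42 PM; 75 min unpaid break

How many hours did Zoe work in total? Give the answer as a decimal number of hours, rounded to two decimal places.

Tue: 5:43 AM–2:07 PM = 8 h 24 min
Wed: 9:51 AM–7:09 PM = 9 h 18 min; less 60 min break → 8 h 18 min
Thu: 9:18 AM–4:42 PM = 7 h 24 min; less 75 min break → 6 h 9 min
Total: 8 h 24 min + 8 h 18 min + 6 h 9 min = 22 h 51 min.

22.85 hours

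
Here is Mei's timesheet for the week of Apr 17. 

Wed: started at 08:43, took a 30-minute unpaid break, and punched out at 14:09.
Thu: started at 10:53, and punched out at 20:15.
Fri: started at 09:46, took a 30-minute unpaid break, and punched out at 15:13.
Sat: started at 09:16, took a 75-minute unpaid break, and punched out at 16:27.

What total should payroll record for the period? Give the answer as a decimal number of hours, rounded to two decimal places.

Wed: 08:43–14:09 = 5 h 26 min; less 30 min break → 4 h 56 min
Thu: 10:53–20:15 = 9 h 22 min
Fri: 09:46–15:13 = 5 h 27 min; less 30 min break → 4 h 57 min
Sat: 09:16–16:27 = 7 h 11 min; less 75 min break → 5 h 56 min
Total: 4 h 56 min + 9 h 22 min + 4 h 57 min + 5 h 56 min = 25 h 11 min.

25.18 hours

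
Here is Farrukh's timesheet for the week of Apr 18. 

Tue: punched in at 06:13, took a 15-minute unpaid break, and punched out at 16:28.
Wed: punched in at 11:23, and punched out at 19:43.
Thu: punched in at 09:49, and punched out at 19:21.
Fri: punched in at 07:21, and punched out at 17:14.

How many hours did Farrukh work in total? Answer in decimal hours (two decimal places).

37.75 hours

Tue: 06:13–16:28 = 10 h 15 min; less 15 min break → 10 h 0 min
Wed: 11:23–19:43 = 8 h 20 min
Thu: 09:49–19:21 = 9 h 32 min
Fri: 07:21–17:14 = 9 h 53 min
Total: 10 h 0 min + 8 h 20 min + 9 h 32 min + 9 h 53 min = 37 h 45 min.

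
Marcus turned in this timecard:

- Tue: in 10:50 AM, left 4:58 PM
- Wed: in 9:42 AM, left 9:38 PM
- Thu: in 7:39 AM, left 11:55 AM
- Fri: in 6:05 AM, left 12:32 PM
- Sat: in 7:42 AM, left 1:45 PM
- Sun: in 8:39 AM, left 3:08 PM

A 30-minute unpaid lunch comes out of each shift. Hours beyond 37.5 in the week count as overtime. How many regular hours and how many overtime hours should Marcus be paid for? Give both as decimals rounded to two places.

Tue: 10:50 AM–4:58 PM = 6 h 8 min; less 30 min break → 5 h 38 min
Wed: 9:42 AM–9:38 PM = 11 h 56 min; less 30 min break → 11 h 26 min
Thu: 7:39 AM–11:55 AM = 4 h 16 min; less 30 min break → 3 h 46 min
Fri: 6:05 AM–12:32 PM = 6 h 27 min; less 30 min break → 5 h 57 min
Sat: 7:42 AM–1:45 PM = 6 h 3 min; less 30 min break → 5 h 33 min
Sun: 8:39 AM–3:08 PM = 6 h 29 min; less 30 min break → 5 h 59 min
Total worked: 38 h 19 min = 38.32 h.
Threshold 37.5 h → overtime 0 h 49 min, regular 37 h 30 min.

Regular 37.50 hours, overtime 0.82 hours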